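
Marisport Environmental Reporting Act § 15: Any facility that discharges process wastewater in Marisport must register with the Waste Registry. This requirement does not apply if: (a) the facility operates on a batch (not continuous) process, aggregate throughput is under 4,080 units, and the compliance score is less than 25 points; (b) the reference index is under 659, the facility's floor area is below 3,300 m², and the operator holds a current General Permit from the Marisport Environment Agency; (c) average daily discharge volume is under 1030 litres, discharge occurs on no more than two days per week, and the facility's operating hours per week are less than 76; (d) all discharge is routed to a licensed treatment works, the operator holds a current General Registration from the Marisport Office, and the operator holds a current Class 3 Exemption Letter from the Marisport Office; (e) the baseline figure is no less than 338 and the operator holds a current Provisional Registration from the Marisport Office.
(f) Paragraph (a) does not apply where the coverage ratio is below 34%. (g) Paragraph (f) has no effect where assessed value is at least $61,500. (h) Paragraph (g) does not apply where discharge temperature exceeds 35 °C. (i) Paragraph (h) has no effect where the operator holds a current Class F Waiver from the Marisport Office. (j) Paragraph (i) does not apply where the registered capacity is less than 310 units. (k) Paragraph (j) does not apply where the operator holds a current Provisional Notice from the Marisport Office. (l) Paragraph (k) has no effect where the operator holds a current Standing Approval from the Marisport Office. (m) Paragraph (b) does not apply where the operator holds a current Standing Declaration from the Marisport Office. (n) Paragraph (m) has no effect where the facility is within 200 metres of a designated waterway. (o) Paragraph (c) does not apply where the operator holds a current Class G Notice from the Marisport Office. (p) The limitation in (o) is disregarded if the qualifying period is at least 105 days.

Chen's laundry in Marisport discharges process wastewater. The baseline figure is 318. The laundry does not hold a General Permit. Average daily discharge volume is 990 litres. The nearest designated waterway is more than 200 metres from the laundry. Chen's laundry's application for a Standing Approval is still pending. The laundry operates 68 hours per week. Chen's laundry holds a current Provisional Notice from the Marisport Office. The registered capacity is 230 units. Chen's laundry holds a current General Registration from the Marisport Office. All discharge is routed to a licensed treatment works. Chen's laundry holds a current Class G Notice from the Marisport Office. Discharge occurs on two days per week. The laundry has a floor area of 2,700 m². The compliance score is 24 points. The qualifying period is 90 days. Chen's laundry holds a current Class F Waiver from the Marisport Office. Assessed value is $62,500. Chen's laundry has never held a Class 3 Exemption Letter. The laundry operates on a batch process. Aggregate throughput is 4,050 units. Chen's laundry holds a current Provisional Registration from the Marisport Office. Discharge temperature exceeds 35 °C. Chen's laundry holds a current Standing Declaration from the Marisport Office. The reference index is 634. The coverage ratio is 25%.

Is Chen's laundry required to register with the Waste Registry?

All of (a)'s requirements are met (the facility operates on a batch process; aggregate throughput is 4,050 units, under the 4,080 units limit; the compliance score is 24 points, less than the 25 points limit). Under paragraphs (f)–(l): (f) would limit (a) — the coverage ratio is 25%, below the 34% limit — but (g) sets (f) aside: (g) operates — assessed value is $62,500, meeting the $61,500 threshold. (h) applies (discharge temperature exceeds 35 °C), but is set aside by (i): (i) operates against (h): a current Class F Waiver is held. (j) is engaged (the registered capacity is 230 units, less than the 310 units limit), but is set aside by (k): (k) applies — a current Provisional Notice is held. (l) is not triggered (the Standing Approval is not current), so (k) stands. (a) remains available.
Exception (b) does not apply: no General Permit is held.
Exception (c): average daily discharge volume is 990 litres, under the 1030 litres limit; discharge occurs on no more than two days per week; the facility's operating hours per week are 68, less than the 76 limit — every condition holds. But applying paragraphs (o)–(p): (o) is engaged — a current Class G Notice is held. (p) is inapplicable (the qualifying period is 90 days, short of 105 days), so (o) stands. (c) is therefore removed.
Exception (d) does not apply: there is no Class 3 Exemption Letter in force.
Exception (e) does not apply: the baseline figure is 318, short of 338.

No — exception (a) applies; Chen's laundry is not required to register with the Waste Registry.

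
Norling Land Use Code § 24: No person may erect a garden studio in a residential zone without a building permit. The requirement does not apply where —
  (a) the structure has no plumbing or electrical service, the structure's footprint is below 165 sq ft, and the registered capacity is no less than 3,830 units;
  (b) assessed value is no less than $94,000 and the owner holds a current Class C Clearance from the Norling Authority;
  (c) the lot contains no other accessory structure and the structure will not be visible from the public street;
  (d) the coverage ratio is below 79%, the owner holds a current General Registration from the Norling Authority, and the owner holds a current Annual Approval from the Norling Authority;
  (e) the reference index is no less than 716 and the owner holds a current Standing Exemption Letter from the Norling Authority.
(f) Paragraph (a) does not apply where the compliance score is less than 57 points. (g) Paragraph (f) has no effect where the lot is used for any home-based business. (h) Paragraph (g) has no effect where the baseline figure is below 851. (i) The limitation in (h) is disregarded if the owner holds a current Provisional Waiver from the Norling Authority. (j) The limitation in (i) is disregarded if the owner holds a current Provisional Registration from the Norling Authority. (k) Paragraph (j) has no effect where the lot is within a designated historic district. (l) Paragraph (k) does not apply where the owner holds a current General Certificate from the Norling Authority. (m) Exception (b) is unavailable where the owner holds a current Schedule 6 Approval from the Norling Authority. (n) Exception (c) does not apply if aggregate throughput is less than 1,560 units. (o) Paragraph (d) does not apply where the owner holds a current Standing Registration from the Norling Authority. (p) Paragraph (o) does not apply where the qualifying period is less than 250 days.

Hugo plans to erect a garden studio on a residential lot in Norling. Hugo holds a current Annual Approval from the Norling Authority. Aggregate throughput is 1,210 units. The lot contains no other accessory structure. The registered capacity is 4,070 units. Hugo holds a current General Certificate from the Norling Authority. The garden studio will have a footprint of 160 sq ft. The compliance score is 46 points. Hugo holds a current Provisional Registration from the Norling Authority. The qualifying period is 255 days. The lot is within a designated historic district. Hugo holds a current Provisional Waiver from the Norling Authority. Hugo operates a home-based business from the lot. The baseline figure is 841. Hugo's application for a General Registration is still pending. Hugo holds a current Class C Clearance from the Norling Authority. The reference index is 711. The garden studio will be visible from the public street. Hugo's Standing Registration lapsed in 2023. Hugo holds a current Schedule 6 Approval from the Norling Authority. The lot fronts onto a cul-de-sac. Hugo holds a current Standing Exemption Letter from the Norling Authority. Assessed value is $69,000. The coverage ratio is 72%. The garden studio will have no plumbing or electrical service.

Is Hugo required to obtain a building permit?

Yes — Hugo must obtain a building permit.

Exception (a): there is no plumbing or electrical service; the structure's footprint is 160 sq ft, below the 165 sq ft limit; the registered capacity is 4,070 units, meeting the 3,830 units threshold — every condition holds. Turning to paragraphs (f)–(l): (f) operates against (a): the compliance score is 46 points, less than the 57 points limit. (g) would limit (f) — a home-based business operates on the lot — but (h) sets (g) aside: (h) operates against (g): the baseline figure is 841, below the 851 limit. (i) would limit (h) — a current Provisional Waiver is held — but (j) sets (i) aside: (j) applies — a current Provisional Registration is held. (k) is engaged (the lot is in a historic district), but is displaced by (l): (l) operates against (k): a current General Certificate is held. (a) is therefore removed.
Exception (b) requires that assessed value is no less than $94,000; but assessed value is $69,000, short of $94,000, so (b) is unavailable.
Exception (c) does not apply: the structure will be visible from the street.
Exception (d) requires that the owner holds a current General Registration from the Norling Authority; but the General Registration is not current, so (d) is unavailable.
Exception (e) requires that the reference index is no less than 716; but the reference index is 711, short of 716, so (e) is unavailable.
No exception is made out. Hugo falls within the general rule.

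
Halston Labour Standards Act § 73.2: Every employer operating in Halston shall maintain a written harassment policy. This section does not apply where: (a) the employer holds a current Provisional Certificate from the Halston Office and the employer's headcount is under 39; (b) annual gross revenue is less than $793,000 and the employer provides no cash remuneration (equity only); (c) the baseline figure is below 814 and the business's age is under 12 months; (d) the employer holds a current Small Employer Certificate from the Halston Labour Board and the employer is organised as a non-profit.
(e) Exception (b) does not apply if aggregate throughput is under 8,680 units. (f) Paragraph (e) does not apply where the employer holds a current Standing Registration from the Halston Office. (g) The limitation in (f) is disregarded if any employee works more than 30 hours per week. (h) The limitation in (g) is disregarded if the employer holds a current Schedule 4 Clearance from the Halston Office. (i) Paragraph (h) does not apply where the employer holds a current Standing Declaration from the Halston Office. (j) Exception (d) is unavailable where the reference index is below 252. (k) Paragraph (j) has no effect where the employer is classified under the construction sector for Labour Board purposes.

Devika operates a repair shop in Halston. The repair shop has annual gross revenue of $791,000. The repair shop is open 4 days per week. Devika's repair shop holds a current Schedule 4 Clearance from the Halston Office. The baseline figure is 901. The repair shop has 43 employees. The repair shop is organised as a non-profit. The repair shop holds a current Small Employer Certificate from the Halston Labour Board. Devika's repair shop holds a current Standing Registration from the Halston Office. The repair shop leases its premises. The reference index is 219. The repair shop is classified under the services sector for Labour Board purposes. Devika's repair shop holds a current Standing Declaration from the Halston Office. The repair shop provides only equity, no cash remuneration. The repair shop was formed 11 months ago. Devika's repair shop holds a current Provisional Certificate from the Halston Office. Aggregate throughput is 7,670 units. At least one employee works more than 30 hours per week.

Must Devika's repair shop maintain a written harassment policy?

Yes — Devika's repair shop must maintain a written harassment policy.

Exception (a) fails — the employer's headcount is 43, not under 39.
Exception (b)'s conditions are all satisfied: annual gross revenue is $791,000, less than the $793,000 limit; remuneration is equity-only. Turning to paragraphs (e)–(i): (e) operates against (b): aggregate throughput is 7,670 units, under the 8,680 units limit. (f) would limit (e) — a current Standing Registration is held — but (g) sets (f) aside: (g) operates — at least one employee exceeds 30 hours/week. (h) would limit (g) — a current Schedule 4 Clearance is held — but (i) sets (h) aside: (i) operates against (h): a current Standing Declaration is held. So (b) is unavailable.
Exception (c) fails — the baseline figure is 901, not below 814.
Exception (d): a current Small Employer Certificate is held; the employer is a non-profit — every condition holds. Turning to paragraphs (j)–(k): (j) operates against (d): the reference index is 219, below the 252 limit. (k), which would lift (j), does not operate here — the repair shop is classified under the services sector. Exception (d) does not apply.
No exception applies. The general rule governs.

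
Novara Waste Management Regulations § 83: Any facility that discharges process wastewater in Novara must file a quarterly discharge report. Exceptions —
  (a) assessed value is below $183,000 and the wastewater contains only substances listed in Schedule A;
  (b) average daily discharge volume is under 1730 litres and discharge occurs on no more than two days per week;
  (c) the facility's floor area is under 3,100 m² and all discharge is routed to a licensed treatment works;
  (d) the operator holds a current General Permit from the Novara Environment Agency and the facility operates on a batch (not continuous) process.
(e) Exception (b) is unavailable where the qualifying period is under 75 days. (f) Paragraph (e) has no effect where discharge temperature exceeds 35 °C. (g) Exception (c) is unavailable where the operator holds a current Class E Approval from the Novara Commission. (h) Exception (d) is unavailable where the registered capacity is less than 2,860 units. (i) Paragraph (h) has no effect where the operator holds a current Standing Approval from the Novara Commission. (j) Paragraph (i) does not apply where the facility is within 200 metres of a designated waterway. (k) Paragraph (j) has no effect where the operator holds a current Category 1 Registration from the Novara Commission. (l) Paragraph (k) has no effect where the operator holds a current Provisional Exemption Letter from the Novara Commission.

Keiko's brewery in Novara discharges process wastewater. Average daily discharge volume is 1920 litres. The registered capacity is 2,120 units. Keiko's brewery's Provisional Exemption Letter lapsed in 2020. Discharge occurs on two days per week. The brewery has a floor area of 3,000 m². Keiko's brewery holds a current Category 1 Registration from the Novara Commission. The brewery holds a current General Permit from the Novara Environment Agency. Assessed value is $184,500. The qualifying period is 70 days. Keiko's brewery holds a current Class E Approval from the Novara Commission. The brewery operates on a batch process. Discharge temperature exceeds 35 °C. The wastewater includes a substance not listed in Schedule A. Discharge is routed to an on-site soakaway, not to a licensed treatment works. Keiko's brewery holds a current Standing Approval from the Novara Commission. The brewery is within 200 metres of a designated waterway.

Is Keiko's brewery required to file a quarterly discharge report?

No — exception (d) applies; Keiko's brewery is not required to file a quarterly discharge report.

Exception (a) fails — assessed value is $184,500, not below $183,000.
Exception (b) does not apply: average daily discharge volume is 1920 litres, not under 1730 litres.
Exception (c) fails — discharge is not routed to a licensed treatment works.
Exception (d): a current General Permit is held; the facility operates on a batch process — every condition holds. Under paragraphs (h)–(l): (h) would limit (d) — the registered capacity is 2,120 units, less than the 2,860 units limit — but (i) sets (h) aside: (i) operates against (h): a current Standing Approval is held. (j) applies (the brewery is within 200 m of a designated waterway), but is overridden by (k): (k) operates against (j): a current Category 1 Registration is held. (l) is not triggered (there is no Provisional Exemption Letter in force), so (k) stands. So (d) applies.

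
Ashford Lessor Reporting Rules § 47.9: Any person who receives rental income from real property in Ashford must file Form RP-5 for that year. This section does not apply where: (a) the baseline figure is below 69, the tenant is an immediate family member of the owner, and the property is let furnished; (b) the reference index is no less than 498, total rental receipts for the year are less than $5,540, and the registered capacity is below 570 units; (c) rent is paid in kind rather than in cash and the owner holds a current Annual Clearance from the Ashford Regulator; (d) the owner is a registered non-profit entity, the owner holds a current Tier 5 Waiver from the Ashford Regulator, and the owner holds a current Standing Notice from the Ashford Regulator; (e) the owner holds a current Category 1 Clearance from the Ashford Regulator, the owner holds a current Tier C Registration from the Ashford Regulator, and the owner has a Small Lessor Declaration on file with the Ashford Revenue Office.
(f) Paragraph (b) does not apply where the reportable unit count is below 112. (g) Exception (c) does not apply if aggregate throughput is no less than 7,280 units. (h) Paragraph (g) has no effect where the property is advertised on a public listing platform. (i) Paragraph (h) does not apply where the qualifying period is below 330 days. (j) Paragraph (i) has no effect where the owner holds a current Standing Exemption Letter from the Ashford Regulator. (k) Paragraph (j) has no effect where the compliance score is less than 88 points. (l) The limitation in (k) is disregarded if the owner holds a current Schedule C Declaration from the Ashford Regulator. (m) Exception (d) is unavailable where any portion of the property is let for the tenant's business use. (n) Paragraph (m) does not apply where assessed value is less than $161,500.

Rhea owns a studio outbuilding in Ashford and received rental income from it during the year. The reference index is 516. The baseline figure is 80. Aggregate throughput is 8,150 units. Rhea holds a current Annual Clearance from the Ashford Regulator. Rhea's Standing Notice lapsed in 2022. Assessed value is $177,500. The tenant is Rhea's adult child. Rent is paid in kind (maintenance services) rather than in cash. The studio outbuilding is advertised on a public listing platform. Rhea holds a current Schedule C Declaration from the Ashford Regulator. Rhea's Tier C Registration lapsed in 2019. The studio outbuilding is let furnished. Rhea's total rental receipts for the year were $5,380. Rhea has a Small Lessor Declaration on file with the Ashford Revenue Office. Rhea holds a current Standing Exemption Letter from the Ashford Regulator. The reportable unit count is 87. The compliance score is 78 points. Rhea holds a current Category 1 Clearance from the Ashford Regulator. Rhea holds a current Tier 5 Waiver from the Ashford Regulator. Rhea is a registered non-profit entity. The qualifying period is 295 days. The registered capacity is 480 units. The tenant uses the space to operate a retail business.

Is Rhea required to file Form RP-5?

Exception (a) does not apply: the baseline figure is 80, not below 69.
Exception (b): the reference index is 516, meeting the 498 threshold; total rental receipts for the year are $5,380, less than the $5,540 limit; the registered capacity is 480 units, below the 570 units limit — every condition holds. However, paragraph (f) must be considered: (f) operates against (b): the reportable unit count is 87, below the 112 limit. (b) is therefore removed.
Exception (c) is satisfied on its face — rent is paid in kind; a current Annual Clearance is held. Considering the limiting provisions: (g) would limit (c) — aggregate throughput is 8,150 units, meeting the 7,280 units threshold — but (h) sets (g) aside: (h) operates against (g): the property is publicly advertised. (i) operates (the qualifying period is 295 days, below the 330 days limit), but is overridden by (j): (j) operates against (i): a current Standing Exemption Letter is held. (k) is triggered (the compliance score is 78 points, less than the 88 points limit), but yields to (l): (l) operates against (k): a current Schedule C Declaration is held. (c) remains available.
Exception (d) fails — the Standing Notice is not current.
Exception (e) fails — there is no Tier C Registration in force.

No — exception (c) applies; Rhea is not required to file Form RP-5.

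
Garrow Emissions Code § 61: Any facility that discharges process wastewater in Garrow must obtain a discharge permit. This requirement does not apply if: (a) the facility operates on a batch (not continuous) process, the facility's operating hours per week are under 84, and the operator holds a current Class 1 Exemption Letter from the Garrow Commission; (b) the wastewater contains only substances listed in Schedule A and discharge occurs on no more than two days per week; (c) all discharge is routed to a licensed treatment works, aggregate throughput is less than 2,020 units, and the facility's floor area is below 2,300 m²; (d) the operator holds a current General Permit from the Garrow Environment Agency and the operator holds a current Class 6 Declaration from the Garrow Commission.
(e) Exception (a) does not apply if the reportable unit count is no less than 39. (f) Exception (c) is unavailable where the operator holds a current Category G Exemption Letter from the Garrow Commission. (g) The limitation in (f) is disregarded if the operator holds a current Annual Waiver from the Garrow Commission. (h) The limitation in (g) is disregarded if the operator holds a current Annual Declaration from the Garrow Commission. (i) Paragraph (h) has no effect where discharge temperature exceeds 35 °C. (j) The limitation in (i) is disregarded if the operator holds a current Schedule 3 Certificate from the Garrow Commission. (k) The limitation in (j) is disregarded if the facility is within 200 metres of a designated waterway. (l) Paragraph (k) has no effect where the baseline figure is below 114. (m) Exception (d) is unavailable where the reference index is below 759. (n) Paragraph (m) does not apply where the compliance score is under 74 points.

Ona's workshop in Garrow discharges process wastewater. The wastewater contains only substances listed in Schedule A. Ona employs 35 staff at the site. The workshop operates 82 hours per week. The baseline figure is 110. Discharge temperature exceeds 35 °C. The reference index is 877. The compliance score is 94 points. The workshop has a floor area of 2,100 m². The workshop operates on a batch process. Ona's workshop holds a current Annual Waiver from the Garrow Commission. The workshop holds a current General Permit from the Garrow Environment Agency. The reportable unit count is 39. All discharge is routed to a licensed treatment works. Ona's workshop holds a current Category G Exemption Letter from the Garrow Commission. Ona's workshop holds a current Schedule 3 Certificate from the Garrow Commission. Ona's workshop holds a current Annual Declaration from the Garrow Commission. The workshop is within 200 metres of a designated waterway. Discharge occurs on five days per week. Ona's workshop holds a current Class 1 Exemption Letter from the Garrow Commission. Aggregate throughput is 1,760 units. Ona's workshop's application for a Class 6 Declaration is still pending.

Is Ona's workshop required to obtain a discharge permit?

Exception (a)'s conditions are all satisfied: the facility operates on a batch process; the facility's operating hours per week are 82, under the 84 limit; a current Class 1 Exemption Letter is held. However, paragraph (e) must be considered: (e) operates against (a): the reportable unit count is 39, meeting the 39 threshold. (a) is therefore removed.
Exception (b) fails — discharge occurs on five days per week.
Exception (c): discharge is routed to a licensed treatment works; aggregate throughput is 1,760 units, less than the 2,020 units limit; the facility's floor area is 2,100 m², below the 2,300 m² limit — every condition holds. But: (f) operates against (c): a current Category G Exemption Letter is held. (g) would limit (f) — a current Annual Waiver is held — but (h) sets (g) aside: (h) operates against (g): a current Annual Declaration is held. (i) is engaged (discharge temperature exceeds 35 °C), but is displaced by (j): (j) operates against (i): a current Schedule 3 Certificate is held. (k) would limit (j) — the workshop is within 200 m of a designated waterway — but (l) sets (k) aside: (l) operates against (k): the baseline figure is 110, below the 114 limit. So (c) is unavailable.
Exception (d) requires that the operator holds a current Class 6 Declaration from the Garrow Commission; but there is no Class 6 Declaration in force, so (d) is unavailable.
None of the exceptions is available; § 61 applies in full.

Yes — Ona's workshop must obtain a discharge permit.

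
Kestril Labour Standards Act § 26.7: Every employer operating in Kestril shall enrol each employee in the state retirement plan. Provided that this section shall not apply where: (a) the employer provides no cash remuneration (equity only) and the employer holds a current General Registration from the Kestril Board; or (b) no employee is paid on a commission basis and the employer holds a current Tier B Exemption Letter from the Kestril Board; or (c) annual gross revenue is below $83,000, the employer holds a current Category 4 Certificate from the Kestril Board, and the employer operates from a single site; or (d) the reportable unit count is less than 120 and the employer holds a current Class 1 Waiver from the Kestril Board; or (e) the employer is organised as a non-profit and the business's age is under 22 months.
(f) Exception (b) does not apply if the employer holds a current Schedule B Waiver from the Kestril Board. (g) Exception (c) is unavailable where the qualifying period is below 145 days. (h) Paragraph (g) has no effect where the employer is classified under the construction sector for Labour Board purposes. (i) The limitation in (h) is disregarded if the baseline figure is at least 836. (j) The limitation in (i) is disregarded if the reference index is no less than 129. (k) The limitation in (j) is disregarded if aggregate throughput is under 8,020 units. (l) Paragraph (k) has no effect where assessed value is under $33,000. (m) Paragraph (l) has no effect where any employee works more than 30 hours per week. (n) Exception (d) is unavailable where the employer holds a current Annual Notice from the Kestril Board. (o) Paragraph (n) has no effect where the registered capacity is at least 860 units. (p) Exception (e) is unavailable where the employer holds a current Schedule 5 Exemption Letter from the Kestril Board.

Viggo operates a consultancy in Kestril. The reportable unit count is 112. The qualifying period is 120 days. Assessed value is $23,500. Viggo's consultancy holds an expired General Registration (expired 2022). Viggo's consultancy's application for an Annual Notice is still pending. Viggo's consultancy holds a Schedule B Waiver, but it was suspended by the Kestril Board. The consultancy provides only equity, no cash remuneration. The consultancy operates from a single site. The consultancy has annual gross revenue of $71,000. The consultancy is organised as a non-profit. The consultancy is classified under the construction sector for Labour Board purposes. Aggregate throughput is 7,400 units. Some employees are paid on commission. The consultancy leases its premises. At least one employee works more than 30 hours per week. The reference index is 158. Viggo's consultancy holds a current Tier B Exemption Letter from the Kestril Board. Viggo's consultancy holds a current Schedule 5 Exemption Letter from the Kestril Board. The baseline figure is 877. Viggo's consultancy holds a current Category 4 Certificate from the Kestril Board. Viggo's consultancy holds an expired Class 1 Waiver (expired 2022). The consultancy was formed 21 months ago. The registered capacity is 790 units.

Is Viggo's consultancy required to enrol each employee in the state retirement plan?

Exception (a) requires that the employer holds a current General Registration from the Kestril Board; but no current General Registration is held, so (a) is unavailable.
Exception (b) fails — some employees are paid on commission.
All of (c)'s requirements are met (annual gross revenue is $71,000, below the $83,000 limit; a current Category 4 Certificate is held; the employer operates from a single site). But applying paragraphs (g)–(m): (g) applies — the qualifying period is 120 days, below the 145 days limit. (h) operates (the consultancy is classified under the construction sector), but is overridden by (i): (i) applies — the baseline figure is 877, meeting the 836 threshold. (j) would limit (i) — the reference index is 158, meeting the 129 threshold — but (k) sets (j) aside: (k) operates against (j): aggregate throughput is 7,400 units, under the 8,020 units limit. (l) would limit (k) — assessed value is $23,500, under the $33,000 limit — but (m) sets (l) aside: (m) operates against (l): at least one employee exceeds 30 hours/week. (c) is therefore removed.
Exception (d) requires that the employer holds a current Class 1 Waiver from the Kestril Board; but there is no Class 1 Waiver in force, so (d) is unavailable.
All of (e)'s requirements are met (the employer is a non-profit; the business's age is 21 months, under the 22 months limit). But: (p) operates against (e): a current Schedule 5 Exemption Letter is held. (e) is therefore removed.
Every exception is unavailable, so the rule governs.

Yes — Viggo's consultancy must enrol each employee in the state retirement plan.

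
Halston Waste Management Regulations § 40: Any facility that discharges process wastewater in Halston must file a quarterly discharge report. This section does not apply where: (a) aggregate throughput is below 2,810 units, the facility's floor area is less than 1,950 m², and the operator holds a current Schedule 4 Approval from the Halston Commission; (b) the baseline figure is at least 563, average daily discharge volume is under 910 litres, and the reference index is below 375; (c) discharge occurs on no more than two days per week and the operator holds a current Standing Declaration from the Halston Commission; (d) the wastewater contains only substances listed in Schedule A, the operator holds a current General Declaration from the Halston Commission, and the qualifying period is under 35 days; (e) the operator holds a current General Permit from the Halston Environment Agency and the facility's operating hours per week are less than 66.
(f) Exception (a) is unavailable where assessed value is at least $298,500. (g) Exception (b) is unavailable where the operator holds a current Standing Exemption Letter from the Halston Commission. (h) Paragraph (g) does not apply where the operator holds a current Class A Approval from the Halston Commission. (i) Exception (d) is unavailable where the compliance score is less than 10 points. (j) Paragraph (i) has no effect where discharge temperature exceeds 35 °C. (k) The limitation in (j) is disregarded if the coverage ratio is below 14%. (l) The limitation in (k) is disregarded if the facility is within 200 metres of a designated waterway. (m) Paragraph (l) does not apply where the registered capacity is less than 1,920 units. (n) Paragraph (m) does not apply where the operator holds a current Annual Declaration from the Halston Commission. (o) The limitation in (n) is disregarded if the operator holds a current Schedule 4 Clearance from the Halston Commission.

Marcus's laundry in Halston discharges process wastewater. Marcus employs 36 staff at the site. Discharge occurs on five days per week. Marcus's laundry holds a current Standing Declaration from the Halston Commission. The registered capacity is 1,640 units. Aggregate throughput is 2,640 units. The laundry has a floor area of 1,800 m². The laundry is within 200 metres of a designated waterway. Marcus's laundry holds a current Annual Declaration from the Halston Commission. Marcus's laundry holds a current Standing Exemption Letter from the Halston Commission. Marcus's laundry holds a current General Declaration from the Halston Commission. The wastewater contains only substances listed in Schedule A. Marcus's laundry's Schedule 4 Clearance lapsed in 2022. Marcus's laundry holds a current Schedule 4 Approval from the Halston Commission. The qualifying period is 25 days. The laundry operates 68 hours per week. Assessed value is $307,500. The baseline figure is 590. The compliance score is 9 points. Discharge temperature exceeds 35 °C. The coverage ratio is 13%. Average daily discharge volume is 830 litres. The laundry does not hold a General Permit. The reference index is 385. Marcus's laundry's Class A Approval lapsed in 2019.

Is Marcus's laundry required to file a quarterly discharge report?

No — exception (d) applies; Marcus's laundry is not required to file a quarterly discharge report.

Exception (a)'s conditions are all satisfied: aggregate throughput is 2,640 units, below the 2,810 units limit; the facility's floor area is 1,800 m², less than the 1,950 m² limit; a current Schedule 4 Approval is held. However, paragraph (f) must be considered: (f) is engaged — assessed value is $307,500, meeting the $298,500 threshold. (a) is therefore removed.
Exception (b) requires that the reference index is below 375; but the reference index is 385, not below 375, so (b) is unavailable.
Exception (c) requires that discharge occurs on no more than two days per week; but discharge occurs on five days per week, so (c) is unavailable.
Exception (d)'s conditions are all satisfied: the wastewater is Schedule-A-only; a current General Declaration is held; the qualifying period is 25 days, under the 35 days limit. Applying paragraphs (i)–(o): (i) would limit (d) — the compliance score is 9 points, less than the 10 points limit — but (j) sets (i) aside: (j) operates — discharge temperature exceeds 35 °C. (k) applies (the coverage ratio is 13%, below the 14% limit), but is set aside by (l): (l) applies — the laundry is within 200 m of a designated waterway. (m) would limit (l) — the registered capacity is 1,640 units, less than the 1,920 units limit — but (n) sets (m) aside: (n) operates against (m): a current Annual Declaration is held. (o) is inapplicable (the Schedule 4 Clearance is not current), so (n) stands. Exception (d) stands.
Exception (e) does not apply: no General Permit is held.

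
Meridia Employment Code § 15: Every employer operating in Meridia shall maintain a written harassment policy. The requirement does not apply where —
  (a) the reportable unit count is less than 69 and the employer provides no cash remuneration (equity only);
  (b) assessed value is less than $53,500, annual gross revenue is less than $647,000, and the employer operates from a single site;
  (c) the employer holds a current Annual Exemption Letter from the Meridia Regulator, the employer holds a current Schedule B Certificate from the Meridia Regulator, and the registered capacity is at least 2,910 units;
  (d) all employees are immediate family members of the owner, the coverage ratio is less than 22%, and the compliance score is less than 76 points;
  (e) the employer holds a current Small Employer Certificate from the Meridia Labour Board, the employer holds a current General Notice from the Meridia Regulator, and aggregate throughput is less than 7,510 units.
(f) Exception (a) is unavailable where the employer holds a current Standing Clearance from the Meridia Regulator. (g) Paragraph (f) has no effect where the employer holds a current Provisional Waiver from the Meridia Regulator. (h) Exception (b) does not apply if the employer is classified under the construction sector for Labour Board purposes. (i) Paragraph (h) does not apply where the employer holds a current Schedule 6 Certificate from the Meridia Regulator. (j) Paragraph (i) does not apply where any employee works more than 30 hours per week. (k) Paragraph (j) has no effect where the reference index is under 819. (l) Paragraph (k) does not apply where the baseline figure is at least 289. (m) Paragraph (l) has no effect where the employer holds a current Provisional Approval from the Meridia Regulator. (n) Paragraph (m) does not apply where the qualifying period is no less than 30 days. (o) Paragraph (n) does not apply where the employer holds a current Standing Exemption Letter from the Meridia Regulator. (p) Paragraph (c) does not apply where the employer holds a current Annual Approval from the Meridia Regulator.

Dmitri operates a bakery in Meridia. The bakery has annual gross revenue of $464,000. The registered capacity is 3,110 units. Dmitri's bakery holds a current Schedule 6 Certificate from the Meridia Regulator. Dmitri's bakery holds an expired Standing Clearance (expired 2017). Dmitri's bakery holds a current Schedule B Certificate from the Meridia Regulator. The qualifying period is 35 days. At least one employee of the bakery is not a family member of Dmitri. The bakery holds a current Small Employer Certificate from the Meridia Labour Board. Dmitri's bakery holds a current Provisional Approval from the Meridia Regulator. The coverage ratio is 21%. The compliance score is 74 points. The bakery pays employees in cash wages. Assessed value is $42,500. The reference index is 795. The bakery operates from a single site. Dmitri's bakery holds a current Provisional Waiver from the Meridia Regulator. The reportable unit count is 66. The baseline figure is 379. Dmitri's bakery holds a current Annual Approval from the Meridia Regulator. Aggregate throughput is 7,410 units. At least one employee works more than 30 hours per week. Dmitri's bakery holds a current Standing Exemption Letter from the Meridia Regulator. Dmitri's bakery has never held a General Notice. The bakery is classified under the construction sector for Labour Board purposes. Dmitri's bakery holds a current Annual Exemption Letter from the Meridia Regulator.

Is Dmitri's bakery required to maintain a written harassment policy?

No — exception (b) applies; Dmitri's bakery is not required to maintain a written harassment policy.

Exception (a) requires that the employer provides no cash remuneration (equity only); but employees are paid cash wages, so (a) is unavailable.
Exception (b)'s conditions are all satisfied: assessed value is $42,500, less than the $53,500 limit; annual gross revenue is $464,000, less than the $647,000 limit; the employer operates from a single site. Considering the limiting provisions: (h) would limit (b) — the bakery is classified under the construction sector — but (i) sets (h) aside: (i) is triggered — a current Schedule 6 Certificate is held. (j) would limit (i) — at least one employee exceeds 30 hours/week — but (k) sets (j) aside: (k) operates against (j): the reference index is 795, under the 819 limit. (l) would limit (k) — the baseline figure is 379, meeting the 289 threshold — but (m) sets (l) aside: (m) operates against (l): a current Provisional Approval is held. (n) would limit (m) — the qualifying period is 35 days, meeting the 30 days threshold — but (o) sets (n) aside: (o) operates — a current Standing Exemption Letter is held. So (b) applies.
All of (c)'s requirements are met (a current Annual Exemption Letter is held; a current Schedule B Certificate is held; the registered capacity is 3,110 units, meeting the 2,910 units threshold). But applying paragraph (p): (p) operates against (c): a current Annual Approval is held. (c) is therefore removed.
Exception (d) fails — at least one employee is not a family member.
Exception (e) does not apply: the General Notice is not current.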